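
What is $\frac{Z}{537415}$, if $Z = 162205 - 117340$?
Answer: $\frac{8973}{107483} \approx 0.083483$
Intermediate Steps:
$Z = 44865$ ($Z = 162205 - 117340 = 44865$)
$\frac{Z}{537415} = \frac{44865}{537415} = 44865 \cdot \frac{1}{537415} = \frac{8973}{107483}$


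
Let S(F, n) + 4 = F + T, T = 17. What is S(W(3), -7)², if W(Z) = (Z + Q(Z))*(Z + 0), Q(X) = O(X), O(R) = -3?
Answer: 169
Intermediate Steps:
Q(X) = -3
W(Z) = Z*(-3 + Z) (W(Z) = (Z - 3)*(Z + 0) = (-3 + Z)*Z = Z*(-3 + Z))
S(F, n) = 13 + F (S(F, n) = -4 + (F + 17) = -4 + (17 + F) = 13 + F)
S(W(3), -7)² = (13 + 3*(-3 + 3))² = (13 + 3*0)² = (13 + 0)² = 13² = 169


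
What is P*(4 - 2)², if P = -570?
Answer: -2280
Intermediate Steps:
P*(4 - 2)² = -570*(4 - 2)² = -570*2² = -570*4 = -2280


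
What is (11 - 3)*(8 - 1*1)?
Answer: 56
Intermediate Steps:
(11 - 3)*(8 - 1*1) = 8*(8 - 1) = 8*7 = 56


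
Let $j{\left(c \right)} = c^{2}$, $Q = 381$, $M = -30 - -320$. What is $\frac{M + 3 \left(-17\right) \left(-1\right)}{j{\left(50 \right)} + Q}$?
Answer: $\frac{341}{2881} \approx 0.11836$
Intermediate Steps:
$M = 290$ ($M = -30 + 320 = 290$)
$\frac{M + 3 \left(-17\right) \left(-1\right)}{j{\left(50 \right)} + Q} = \frac{290 + 3 \left(-17\right) \left(-1\right)}{50^{2} + 381} = \frac{290 - -51}{2500 + 381} = \frac{290 + 51}{2881} = 341 \cdot \frac{1}{2881} = \frac{341}{2881}$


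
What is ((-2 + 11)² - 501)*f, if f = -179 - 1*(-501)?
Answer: -135240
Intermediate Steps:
f = 322 (f = -179 + 501 = 322)
((-2 + 11)² - 501)*f = ((-2 + 11)² - 501)*322 = (9² - 501)*322 = (81 - 501)*322 = -420*322 = -135240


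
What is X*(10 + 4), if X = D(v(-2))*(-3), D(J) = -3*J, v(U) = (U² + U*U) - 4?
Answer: 504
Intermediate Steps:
v(U) = -4 + 2*U² (v(U) = (U² + U²) - 4 = 2*U² - 4 = -4 + 2*U²)
X = 36 (X = -3*(-4 + 2*(-2)²)*(-3) = -3*(-4 + 2*4)*(-3) = -3*(-4 + 8)*(-3) = -3*4*(-3) = -12*(-3) = 36)
X*(10 + 4) = 36*(10 + 4) = 36*14 = 504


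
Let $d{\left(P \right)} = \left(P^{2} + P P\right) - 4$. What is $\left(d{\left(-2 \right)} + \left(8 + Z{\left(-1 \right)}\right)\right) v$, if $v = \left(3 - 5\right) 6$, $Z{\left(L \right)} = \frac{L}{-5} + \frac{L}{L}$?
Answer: $- \frac{792}{5} \approx -158.4$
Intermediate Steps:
$Z{\left(L \right)} = 1 - \frac{L}{5}$ ($Z{\left(L \right)} = L \left(- \frac{1}{5}\right) + 1 = - \frac{L}{5} + 1 = 1 - \frac{L}{5}$)
$v = -12$ ($v = \left(-2\right) 6 = -12$)
$d{\left(P \right)} = -4 + 2 P^{2}$ ($d{\left(P \right)} = \left(P^{2} + P^{2}\right) - 4 = 2 P^{2} - 4 = -4 + 2 P^{2}$)
$\left(d{\left(-2 \right)} + \left(8 + Z{\left(-1 \right)}\right)\right) v = \left(\left(-4 + 2 \left(-2\right)^{2}\right) + \left(8 + \left(1 - - \frac{1}{5}\right)\right)\right) \left(-12\right) = \left(\left(-4 + 2 \cdot 4\right) + \left(8 + \left(1 + \frac{1}{5}\right)\right)\right) \left(-12\right) = \left(\left(-4 + 8\right) + \left(8 + \frac{6}{5}\right)\right) \left(-12\right) = \left(4 + \frac{46}{5}\right) \left(-12\right) = \frac{66}{5} \left(-12\right) = - \frac{792}{5}$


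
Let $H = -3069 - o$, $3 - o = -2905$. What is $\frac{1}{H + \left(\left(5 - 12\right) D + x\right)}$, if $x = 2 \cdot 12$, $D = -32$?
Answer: $- \frac{1}{5729} \approx -0.00017455$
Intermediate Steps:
$o = 2908$ ($o = 3 - -2905 = 3 + 2905 = 2908$)
$x = 24$
$H = -5977$ ($H = -3069 - 2908 = -5977$)
$\frac{1}{H + \left(\left(5 - 12\right) D + x\right)} = \frac{1}{-5977 + \left(\left(5 - 12\right) \left(-32\right) + 24\right)} = \frac{1}{-5977 + \left(\left(-7\right) \left(-32\right) + 24\right)} = \frac{1}{-5977 + \left(224 + 24\right)} = \frac{1}{-5977 + 248} = \frac{1}{-5729} = - \frac{1}{5729}$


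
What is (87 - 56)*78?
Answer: 2418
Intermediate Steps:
(87 - 56)*78 = 31*78 = 2418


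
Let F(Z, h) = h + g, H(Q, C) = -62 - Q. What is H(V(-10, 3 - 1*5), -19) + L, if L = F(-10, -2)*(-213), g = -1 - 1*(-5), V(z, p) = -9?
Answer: -479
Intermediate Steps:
g = 4 (g = -1 + 5 = 4)
F(Z, h) = 4 + h (F(Z, h) = h + 4 = 4 + h)
L = -426 (L = (4 - 2)*(-213) = 2*(-213) = -426)
H(V(-10, 3 - 1*5), -19) + L = (-62 - 1*(-9)) - 426 = (-62 + 9) - 426 = -53 - 426 = -479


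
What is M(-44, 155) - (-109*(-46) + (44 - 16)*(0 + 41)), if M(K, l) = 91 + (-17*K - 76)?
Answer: -5399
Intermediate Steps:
M(K, l) = 15 - 17*K (M(K, l) = 91 + (-76 - 17*K) = 15 - 17*K)
M(-44, 155) - (-109*(-46) + (44 - 16)*(0 + 41)) = (15 - 17*(-44)) - (-109*(-46) + (44 - 16)*(0 + 41)) = (15 + 748) - (5014 + 28*41) = 763 - (5014 + 1148) = 763 - 1*6162 = 763 - 6162 = -5399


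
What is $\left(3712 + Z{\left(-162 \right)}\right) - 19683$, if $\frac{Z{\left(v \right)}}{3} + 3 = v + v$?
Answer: $-16952$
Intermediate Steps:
$Z{\left(v \right)} = -9 + 6 v$ ($Z{\left(v \right)} = -9 + 3 \left(v + v\right) = -9 + 3 \cdot 2 v = -9 + 6 v$)
$\left(3712 + Z{\left(-162 \right)}\right) - 19683 = \left(3712 + \left(-9 + 6 \left(-162\right)\right)\right) - 19683 = \left(3712 - 981\right) - 19683 = 2731 - 19683 = -16952$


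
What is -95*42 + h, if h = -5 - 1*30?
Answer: -4025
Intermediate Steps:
h = -35 (h = -5 - 30 = -35)
-95*42 + h = -95*42 - 35 = -3990 - 35 = -4025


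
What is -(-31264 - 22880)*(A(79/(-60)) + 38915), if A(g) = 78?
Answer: 2111236992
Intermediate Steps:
-(-31264 - 22880)*(A(79/(-60)) + 38915) = -(-31264 - 22880)*(78 + 38915) = -(-54144)*38993 = -1*(-2111236992) = 2111236992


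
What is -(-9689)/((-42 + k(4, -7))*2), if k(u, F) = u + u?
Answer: -9689/68 ≈ -142.49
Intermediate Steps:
k(u, F) = 2*u
-(-9689)/((-42 + k(4, -7))*2) = -(-9689)/((-42 + 2*4)*2) = -(-9689)/((-42 + 8)*2) = -(-9689)/((-34*2)) = -(-9689)/(-68) = -(-9689)*(-1)/68 = -1*9689/68 = -9689/68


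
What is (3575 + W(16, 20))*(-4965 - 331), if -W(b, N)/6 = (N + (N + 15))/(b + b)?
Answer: -18878585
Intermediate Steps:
W(b, N) = -3*(15 + 2*N)/b (W(b, N) = -6*(N + (N + 15))/(b + b) = -6*(N + (15 + N))/(2*b) = -6*(15 + 2*N)*1/(2*b) = -3*(15 + 2*N)/b)
(3575 + W(16, 20))*(-4965 - 331) = (3575 + 3*(-15 - 2*20)/16)*(-4965 - 331) = (3575 + 3*(1/16)*(-15 - 40))*(-5296) = (3575 + 3*(1/16)*(-55))*(-5296) = (3575 - 165/16)*(-5296) = (57035/16)*(-5296) = -18878585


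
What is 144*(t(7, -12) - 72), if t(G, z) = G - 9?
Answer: -10656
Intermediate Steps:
t(G, z) = -9 + G
144*(t(7, -12) - 72) = 144*((-9 + 7) - 72) = 144*(-2 - 72) = 144*(-74) = -10656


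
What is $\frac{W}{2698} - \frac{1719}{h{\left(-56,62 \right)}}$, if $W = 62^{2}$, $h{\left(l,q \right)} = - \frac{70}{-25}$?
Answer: $- \frac{11567747}{18886} \approx -612.5$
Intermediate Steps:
$h{\left(l,q \right)} = \frac{14}{5}$ ($h{\left(l,q \right)} = \left(-70\right) \left(- \frac{1}{25}\right) = \frac{14}{5}$)
$W = 3844$
$\frac{W}{2698} - \frac{1719}{h{\left(-56,62 \right)}} = \frac{3844}{2698} - \frac{1719}{\frac{14}{5}} = 3844 \cdot \frac{1}{2698} - \frac{8595}{14} = \frac{1922}{1349} - \frac{8595}{14} = - \frac{11567747}{18886}$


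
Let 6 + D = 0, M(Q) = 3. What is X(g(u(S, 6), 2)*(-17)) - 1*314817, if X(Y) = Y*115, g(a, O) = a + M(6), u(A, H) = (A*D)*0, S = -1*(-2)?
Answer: -320682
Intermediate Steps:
D = -6 (D = -6 + 0 = -6)
S = 2
u(A, H) = 0 (u(A, H) = (A*(-6))*0 = -6*A*0 = 0)
g(a, O) = 3 + a (g(a, O) = a + 3 = 3 + a)
X(Y) = 115*Y
X(g(u(S, 6), 2)*(-17)) - 1*314817 = 115*((3 + 0)*(-17)) - 1*314817 = 115*(3*(-17)) - 314817 = 115*(-51) - 314817 = -5865 - 314817 = -320682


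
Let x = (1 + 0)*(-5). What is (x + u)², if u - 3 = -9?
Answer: 121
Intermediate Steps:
u = -6 (u = 3 - 9 = -6)
x = -5 (x = 1*(-5) = -5)
(x + u)² = (-5 - 6)² = (-11)² = 121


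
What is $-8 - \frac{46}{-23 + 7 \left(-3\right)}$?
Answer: $- \frac{153}{22} \approx -6.9545$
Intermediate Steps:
$-8 - \frac{46}{-23 + 7 \left(-3\right)} = -8 - \frac{46}{-23 - 21} = -8 - \frac{46}{-44} = -8 - - \frac{23}{22} = -8 + \frac{23}{22} = - \frac{153}{22}$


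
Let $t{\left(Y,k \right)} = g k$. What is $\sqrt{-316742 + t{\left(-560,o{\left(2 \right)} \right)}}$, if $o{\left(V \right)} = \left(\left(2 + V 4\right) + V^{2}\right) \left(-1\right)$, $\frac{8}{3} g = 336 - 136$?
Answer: $4 i \sqrt{19862} \approx 563.73 i$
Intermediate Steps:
$g = 75$ ($g = \frac{3 \left(336 - 136\right)}{8} = \frac{3}{8} \cdot 200 = 75$)
$o{\left(V \right)} = -2 - V^{2} - 4 V$ ($o{\left(V \right)} = \left(\left(2 + 4 V\right) + V^{2}\right) \left(-1\right) = \left(2 + V^{2} + 4 V\right) \left(-1\right) = -2 - V^{2} - 4 V$)
$t{\left(Y,k \right)} = 75 k$
$\sqrt{-316742 + t{\left(-560,o{\left(2 \right)} \right)}} = \sqrt{-316742 + 75 \left(-2 - 2^{2} - 8\right)} = \sqrt{-316742 + 75 \left(-2 - 4 - 8\right)} = \sqrt{-316742 + 75 \left(-14\right)} = \sqrt{-316742 - 1050} = \sqrt{-317792} = 4 i \sqrt{19862}$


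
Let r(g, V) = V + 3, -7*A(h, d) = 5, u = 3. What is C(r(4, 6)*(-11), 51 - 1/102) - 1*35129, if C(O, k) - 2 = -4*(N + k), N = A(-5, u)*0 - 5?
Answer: -1800859/51 ≈ -35311.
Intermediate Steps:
A(h, d) = -5/7 (A(h, d) = -⅐*5 = -5/7)
r(g, V) = 3 + V
N = -5 (N = -5/7*0 - 5 = 0 - 5 = -5)
C(O, k) = 22 - 4*k (C(O, k) = 2 - 4*(-5 + k) = 2 + (20 - 4*k) = 22 - 4*k)
C(r(4, 6)*(-11), 51 - 1/102) - 1*35129 = (22 - 4*(51 - 1/102)) - 1*35129 = (22 - 4*(51 - 1*1/102)) - 35129 = (22 - 4*(51 - 1/102)) - 35129 = (22 - 4*5201/102) - 35129 = (22 - 10402/51) - 35129 = -9280/51 - 35129 = -1800859/51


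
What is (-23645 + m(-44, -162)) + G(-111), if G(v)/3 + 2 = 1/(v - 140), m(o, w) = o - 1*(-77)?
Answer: -5928121/251 ≈ -23618.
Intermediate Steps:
m(o, w) = 77 + o (m(o, w) = o + 77 = 77 + o)
G(v) = -6 + 3/(-140 + v) (G(v) = -6 + 3/(v - 140) = -6 + 3/(-140 + v))
(-23645 + m(-44, -162)) + G(-111) = (-23645 + (77 - 44)) + 3*(281 - 2*(-111))/(-140 - 111) = (-23645 + 33) + 3*(281 + 222)/(-251) = -23612 + 3*(-1/251)*503 = -23612 - 1509/251 = -5928121/251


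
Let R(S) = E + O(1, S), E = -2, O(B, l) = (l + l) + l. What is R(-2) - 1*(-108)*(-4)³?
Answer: -6920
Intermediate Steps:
O(B, l) = 3*l (O(B, l) = 2*l + l = 3*l)
R(S) = -2 + 3*S
R(-2) - 1*(-108)*(-4)³ = (-2 + 3*(-2)) - 1*(-108)*(-4)³ = (-2 - 6) + 108*(-64) = -8 - 6912 = -6920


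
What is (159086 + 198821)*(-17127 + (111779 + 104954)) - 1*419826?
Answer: 71439964816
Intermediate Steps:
(159086 + 198821)*(-17127 + (111779 + 104954)) - 1*419826 = 357907*(-17127 + 216733) - 419826 = 357907*199606 - 419826 = 71440384642 - 419826 = 71439964816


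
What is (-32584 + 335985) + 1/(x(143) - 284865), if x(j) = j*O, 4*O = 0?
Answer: 86428325864/284865 ≈ 3.0340e+5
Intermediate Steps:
O = 0 (O = (¼)*0 = 0)
x(j) = 0 (x(j) = j*0 = 0)
(-32584 + 335985) + 1/(x(143) - 284865) = (-32584 + 335985) + 1/(0 - 284865) = 303401 + 1/(-284865) = 303401 - 1/284865 = 86428325864/284865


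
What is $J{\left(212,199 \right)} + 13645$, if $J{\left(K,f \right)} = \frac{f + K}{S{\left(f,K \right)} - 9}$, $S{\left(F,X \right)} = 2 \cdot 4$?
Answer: $13234$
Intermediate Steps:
$S{\left(F,X \right)} = 8$
$J{\left(K,f \right)} = - K - f$ ($J{\left(K,f \right)} = \frac{f + K}{8 - 9} = \frac{K + f}{-1} = \left(K + f\right) \left(-1\right) = - K - f$)
$J{\left(212,199 \right)} + 13645 = \left(\left(-1\right) 212 - 199\right) + 13645 = \left(-212 - 199\right) + 13645 = -411 + 13645 = 13234$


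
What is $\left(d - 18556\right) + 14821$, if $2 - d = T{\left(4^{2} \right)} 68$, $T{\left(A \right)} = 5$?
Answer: $-4073$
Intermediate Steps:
$d = -338$ ($d = 2 - 5 \cdot 68 = 2 - 340 = -338$)
$\left(d - 18556\right) + 14821 = \left(-338 - 18556\right) + 14821 = -18894 + 14821 = -4073$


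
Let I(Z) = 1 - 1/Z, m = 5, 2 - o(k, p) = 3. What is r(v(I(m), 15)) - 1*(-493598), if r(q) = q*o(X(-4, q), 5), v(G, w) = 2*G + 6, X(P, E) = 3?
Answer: 2467952/5 ≈ 4.9359e+5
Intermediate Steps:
o(k, p) = -1 (o(k, p) = 2 - 1*3 = 2 - 3 = -1)
v(G, w) = 6 + 2*G
r(q) = -q (r(q) = q*(-1) = -q)
r(v(I(m), 15)) - 1*(-493598) = -(6 + 2*((-1 + 5)/5)) - 1*(-493598) = -(6 + 2*((⅕)*4)) + 493598 = -(6 + 2*(⅘)) + 493598 = -(6 + 8/5) + 493598 = -1*38/5 + 493598 = -38/5 + 493598 = 2467952/5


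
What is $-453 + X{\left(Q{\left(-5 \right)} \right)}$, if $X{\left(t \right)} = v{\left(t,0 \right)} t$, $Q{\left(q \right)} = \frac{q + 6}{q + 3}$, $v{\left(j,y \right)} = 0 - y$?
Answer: $-453$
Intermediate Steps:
$v{\left(j,y \right)} = - y$
$Q{\left(q \right)} = \frac{6 + q}{3 + q}$
$X{\left(t \right)} = 0$ ($X{\left(t \right)} = \left(-1\right) 0 t = 0 t = 0$)
$-453 + X{\left(Q{\left(-5 \right)} \right)} = -453 + 0 = -453$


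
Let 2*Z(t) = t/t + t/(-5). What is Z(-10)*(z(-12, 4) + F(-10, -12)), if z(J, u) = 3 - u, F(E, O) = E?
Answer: -33/2 ≈ -16.500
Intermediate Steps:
Z(t) = ½ - t/10 (Z(t) = (t/t + t/(-5))/2 = (1 + t*(-⅕))/2 = (1 - t/5)/2 = ½ - t/10)
Z(-10)*(z(-12, 4) + F(-10, -12)) = (½ - ⅒*(-10))*((3 - 1*4) - 10) = (½ + 1)*((3 - 4) - 10) = 3*(-1 - 10)/2 = (3/2)*(-11) = -33/2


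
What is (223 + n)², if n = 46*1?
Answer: 72361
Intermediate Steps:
n = 46
(223 + n)² = (223 + 46)² = 269² = 72361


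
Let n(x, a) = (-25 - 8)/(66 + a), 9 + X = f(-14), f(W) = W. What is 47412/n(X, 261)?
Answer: -5167908/11 ≈ -4.6981e+5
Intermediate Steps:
X = -23 (X = -9 - 14 = -23)
n(x, a) = -33/(66 + a)
47412/n(X, 261) = 47412/((-33/(66 + 261))) = 47412/((-33/327)) = 47412/((-33*1/327)) = 47412/(-11/109) = 47412*(-109/11) = -5167908/11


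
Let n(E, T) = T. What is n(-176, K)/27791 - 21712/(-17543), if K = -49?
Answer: 602538585/487537513 ≈ 1.2359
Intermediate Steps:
n(-176, K)/27791 - 21712/(-17543) = -49/27791 - 21712/(-17543) = -49*1/27791 - 21712*(-1/17543) = -49/27791 + 21712/17543 = 602538585/487537513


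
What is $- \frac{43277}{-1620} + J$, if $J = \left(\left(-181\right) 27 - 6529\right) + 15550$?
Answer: $\frac{6740357}{1620} \approx 4160.7$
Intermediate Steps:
$J = 4134$ ($J = \left(-4887 - 6529\right) + 15550 = -11416 + 15550 = 4134$)
$- \frac{43277}{-1620} + J = - \frac{43277}{-1620} + 4134 = \left(-43277\right) \left(- \frac{1}{1620}\right) + 4134 = \frac{43277}{1620} + 4134 = \frac{6740357}{1620}$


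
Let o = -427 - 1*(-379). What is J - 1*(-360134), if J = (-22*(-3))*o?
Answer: 356966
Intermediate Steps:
o = -48 (o = -427 + 379 = -48)
J = -3168 (J = -22*(-3)*(-48) = 66*(-48) = -3168)
J - 1*(-360134) = -3168 - 1*(-360134) = -3168 + 360134 = 356966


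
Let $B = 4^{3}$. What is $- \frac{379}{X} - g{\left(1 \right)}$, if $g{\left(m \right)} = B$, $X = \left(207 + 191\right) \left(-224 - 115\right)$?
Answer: $- \frac{8634629}{134922} \approx -63.997$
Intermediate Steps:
$X = -134922$ ($X = 398 \left(-339\right) = -134922$)
$B = 64$
$g{\left(m \right)} = 64$
$- \frac{379}{X} - g{\left(1 \right)} = - \frac{379}{-134922} - 64 = \left(-379\right) \left(- \frac{1}{134922}\right) - 64 = \frac{379}{134922} - 64 = - \frac{8634629}{134922}$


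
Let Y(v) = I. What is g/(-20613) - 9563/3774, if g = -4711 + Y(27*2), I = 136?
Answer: -59952023/25931154 ≈ -2.3120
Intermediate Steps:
Y(v) = 136
g = -4575 (g = -4711 + 136 = -4575)
g/(-20613) - 9563/3774 = -4575/(-20613) - 9563/3774 = -4575*(-1/20613) - 9563*1/3774 = 1525/6871 - 9563/3774 = -59952023/25931154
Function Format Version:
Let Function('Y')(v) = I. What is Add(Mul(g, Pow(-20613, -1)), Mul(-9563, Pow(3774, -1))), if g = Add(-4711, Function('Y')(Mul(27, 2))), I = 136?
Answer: Rational(-59952023, 25931154) ≈ -2.3120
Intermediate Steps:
Function('Y')(v) = 136
g = -4575 (g = Add(-4711, 136) = -4575)
Add(Mul(g, Pow(-20613, -1)), Mul(-9563, Pow(3774, -1))) = Add(Mul(-4575, Pow(-20613, -1)), Mul(-9563, Pow(3774, -1))) = Add(Mul(-4575, Rational(-1, 20613)), Mul(-9563, Rational(1, 3774))) = Add(Rational(1525, 6871), Rational(-9563, 3774)) = Rational(-59952023, 25931154)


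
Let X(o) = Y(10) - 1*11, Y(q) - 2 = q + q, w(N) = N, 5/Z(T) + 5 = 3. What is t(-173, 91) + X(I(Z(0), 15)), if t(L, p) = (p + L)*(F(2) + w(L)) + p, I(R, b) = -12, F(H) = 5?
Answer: 13878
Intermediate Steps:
Z(T) = -5/2 (Z(T) = 5/(-5 + 3) = 5/(-2) = 5*(-1/2) = -5/2)
Y(q) = 2 + 2*q (Y(q) = 2 + (q + q) = 2 + 2*q)
X(o) = 11 (X(o) = (2 + 2*10) - 1*11 = (2 + 20) - 11 = 22 - 11 = 11)
t(L, p) = p + (5 + L)*(L + p) (t(L, p) = (p + L)*(5 + L) + p = (L + p)*(5 + L) + p = (5 + L)*(L + p) + p = p + (5 + L)*(L + p))
t(-173, 91) + X(I(Z(0), 15)) = ((-173)**2 + 5*(-173) + 6*91 - 173*91) + 11 = (29929 - 865 + 546 - 15743) + 11 = 13867 + 11 = 13878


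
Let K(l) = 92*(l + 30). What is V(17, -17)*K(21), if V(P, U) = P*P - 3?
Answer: 1341912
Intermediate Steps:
K(l) = 2760 + 92*l (K(l) = 92*(30 + l) = 2760 + 92*l)
V(P, U) = -3 + P² (V(P, U) = P² - 3 = -3 + P²)
V(17, -17)*K(21) = (-3 + 17²)*(2760 + 92*21) = (-3 + 289)*(2760 + 1932) = 286*4692 = 1341912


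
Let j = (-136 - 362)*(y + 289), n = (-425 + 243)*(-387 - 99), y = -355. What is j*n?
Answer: 2907240336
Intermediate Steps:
n = 88452 (n = -182*(-486) = 88452)
j = 32868 (j = (-136 - 362)*(-355 + 289) = -498*(-66) = 32868)
j*n = 32868*88452 = 2907240336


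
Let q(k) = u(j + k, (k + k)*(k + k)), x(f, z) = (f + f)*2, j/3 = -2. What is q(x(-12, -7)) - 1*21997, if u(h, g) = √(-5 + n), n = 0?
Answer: -21997 + I*√5 ≈ -21997.0 + 2.2361*I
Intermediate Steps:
j = -6 (j = 3*(-2) = -6)
x(f, z) = 4*f (x(f, z) = (2*f)*2 = 4*f)
u(h, g) = I*√5 (u(h, g) = √(-5 + 0) = √(-5) = I*√5)
q(k) = I*√5
q(x(-12, -7)) - 1*21997 = I*√5 - 1*21997 = I*√5 - 21997 = -21997 + I*√5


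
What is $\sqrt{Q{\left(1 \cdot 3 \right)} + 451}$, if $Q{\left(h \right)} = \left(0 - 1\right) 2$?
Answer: $\sqrt{449} \approx 21.19$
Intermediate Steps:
$Q{\left(h \right)} = -2$ ($Q{\left(h \right)} = \left(-1\right) 2 = -2$)
$\sqrt{Q{\left(1 \cdot 3 \right)} + 451} = \sqrt{-2 + 451} = \sqrt{449}$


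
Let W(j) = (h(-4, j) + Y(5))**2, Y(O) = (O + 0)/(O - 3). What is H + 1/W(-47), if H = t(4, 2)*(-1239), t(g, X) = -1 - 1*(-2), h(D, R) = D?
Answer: -11147/9 ≈ -1238.6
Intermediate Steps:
t(g, X) = 1 (t(g, X) = -1 + 2 = 1)
Y(O) = O/(-3 + O)
W(j) = 9/4 (W(j) = (-4 + 5/(-3 + 5))**2 = (-4 + 5/2)**2 = (-3/2)**2 = 9/4)
H = -1239 (H = 1*(-1239) = -1239)
H + 1/W(-47) = -1239 + 1/(9/4) = -1239 + 4/9 = -11147/9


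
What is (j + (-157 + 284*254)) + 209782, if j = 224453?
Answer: 506214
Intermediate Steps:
(j + (-157 + 284*254)) + 209782 = (224453 + (-157 + 284*254)) + 209782 = (224453 + (-157 + 72136)) + 209782 = (224453 + 71979) + 209782 = 296432 + 209782 = 506214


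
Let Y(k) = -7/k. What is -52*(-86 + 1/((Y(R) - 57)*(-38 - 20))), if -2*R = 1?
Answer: 5576558/1247 ≈ 4472.0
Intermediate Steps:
R = -1/2 (R = -1/2*1 = -1/2 ≈ -0.50000)
-52*(-86 + 1/((Y(R) - 57)*(-38 - 20))) = -52*(-86 + 1/((-7/(-1/2) - 57)*(-38 - 20))) = -52*(-86 + 1/((-7*(-2) - 57)*(-58))) = -52*(-86 + 1/((14 - 57)*(-58))) = -52*(-86 + 1/(-43*(-58))) = -52*(-86 + 1/2494) = -52*(-214483/2494) = 5576558/1247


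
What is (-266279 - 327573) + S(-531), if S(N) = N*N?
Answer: -311891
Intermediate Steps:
S(N) = N**2
(-266279 - 327573) + S(-531) = (-266279 - 327573) + (-531)**2 = -593852 + 281961 = -311891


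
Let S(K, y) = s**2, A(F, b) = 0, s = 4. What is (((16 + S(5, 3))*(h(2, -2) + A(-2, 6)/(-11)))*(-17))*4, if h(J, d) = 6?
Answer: -13056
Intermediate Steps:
S(K, y) = 16 (S(K, y) = 4**2 = 16)
(((16 + S(5, 3))*(h(2, -2) + A(-2, 6)/(-11)))*(-17))*4 = (((16 + 16)*(6 + 0/(-11)))*(-17))*4 = ((32*(6 + 0*(-1/11)))*(-17))*4 = ((32*(6 + 0))*(-17))*4 = ((32*6)*(-17))*4 = (192*(-17))*4 = -3264*4 = -13056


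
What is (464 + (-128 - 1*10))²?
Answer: 106276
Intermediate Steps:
(464 + (-128 - 1*10))² = (464 + (-128 - 10))² = (464 - 138)² = 326² = 106276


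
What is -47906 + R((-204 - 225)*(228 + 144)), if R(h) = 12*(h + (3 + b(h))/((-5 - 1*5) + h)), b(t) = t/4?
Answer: -156642165274/79799 ≈ -1.9630e+6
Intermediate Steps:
b(t) = t/4 (b(t) = t*(1/4) = t/4)
R(h) = 12*h + 12*(3 + h/4)/(-10 + h) (R(h) = 12*(h + (3 + h/4)/((-5 - 1*5) + h)) = 12*(h + (3 + h/4)/((-5 - 5) + h)) = 12*(h + (3 + h/4)/(-10 + h)) = 12*h + 12*(3 + h/4)/(-10 + h))
-47906 + R((-204 - 225)*(228 + 144)) = -47906 + 3*(12 - 39*(-204 - 225)*(228 + 144) + 4*((-204 - 225)*(228 + 144))**2)/(-10 + (-204 - 225)*(228 + 144)) = -47906 + 3*(12 - (-16731)*372 + 4*(-429*372)**2)/(-10 - 429*372) = -47906 + 3*(12 - 39*(-159588) + 4*(-159588)**2)/(-10 - 159588) = -47906 + 3*(12 + 6223932 + 4*25468329744)/(-159598) = -47906 + 3*(-1/159598)*(12 + 6223932 + 101873318976) = -47906 + 3*(-1/159598)*101879542920 = -47906 - 152819314380/79799 = -156642165274/79799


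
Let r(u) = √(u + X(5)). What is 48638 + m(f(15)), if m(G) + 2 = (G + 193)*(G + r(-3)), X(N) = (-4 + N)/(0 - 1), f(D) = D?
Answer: 51756 + 416*I ≈ 51756.0 + 416.0*I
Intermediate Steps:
X(N) = 4 - N (X(N) = (-4 + N)/(-1) = (-4 + N)*(-1) = 4 - N)
r(u) = √(-1 + u) (r(u) = √(u + (4 - 1*5)) = √(u + (4 - 5)) = √(u - 1) = √(-1 + u))
m(G) = -2 + (193 + G)*(G + 2*I) (m(G) = -2 + (G + 193)*(G + √(-1 - 3)) = -2 + (193 + G)*(G + √(-4)) = -2 + (193 + G)*(G + 2*I))
48638 + m(f(15)) = 48638 + (-2 + 15² + 386*I + 15*(193 + 2*I)) = 48638 + (-2 + 225 + 386*I + (2895 + 30*I)) = 48638 + (3118 + 416*I) = 51756 + 416*I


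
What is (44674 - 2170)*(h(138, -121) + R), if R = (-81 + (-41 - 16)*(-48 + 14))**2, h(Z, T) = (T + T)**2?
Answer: 149062080552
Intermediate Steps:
h(Z, T) = 4*T**2 (h(Z, T) = (2*T)**2 = 4*T**2)
R = 3448449 (R = (-81 - 57*(-34))**2 = (-81 + 1938)**2 = 1857**2 = 3448449)
(44674 - 2170)*(h(138, -121) + R) = (44674 - 2170)*(4*(-121)**2 + 3448449) = 42504*(4*14641 + 3448449) = 42504*(58564 + 3448449) = 42504*3507013 = 149062080552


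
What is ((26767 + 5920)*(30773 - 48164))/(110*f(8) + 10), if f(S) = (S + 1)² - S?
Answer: -189486539/2680 ≈ -70704.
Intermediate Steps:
f(S) = (1 + S)² - S
((26767 + 5920)*(30773 - 48164))/(110*f(8) + 10) = ((26767 + 5920)*(30773 - 48164))/(110*((1 + 8)² - 1*8) + 10) = (32687*(-17391))/(110*(9² - 8) + 10) = -568459617/(110*(81 - 8) + 10) = -568459617/(110*73 + 10) = -568459617/(8030 + 10) = -568459617/8040 = -568459617*1/8040 = -189486539/2680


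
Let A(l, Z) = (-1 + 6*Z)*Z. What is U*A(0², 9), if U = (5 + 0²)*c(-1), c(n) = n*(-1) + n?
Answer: 0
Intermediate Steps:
c(n) = 0 (c(n) = -n + n = 0)
A(l, Z) = Z*(-1 + 6*Z)
U = 0 (U = (5 + 0²)*0 = (5 + 0)*0 = 5*0 = 0)
U*A(0², 9) = 0*(9*(-1 + 6*9)) = 0*(9*(-1 + 54)) = 0*(9*53) = 0*477 = 0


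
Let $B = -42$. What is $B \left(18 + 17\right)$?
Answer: $-1470$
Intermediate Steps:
$B \left(18 + 17\right) = - 42 \left(18 + 17\right) = \left(-42\right) 35 = -1470$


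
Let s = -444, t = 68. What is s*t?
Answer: -30192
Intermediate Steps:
s*t = -444*68 = -30192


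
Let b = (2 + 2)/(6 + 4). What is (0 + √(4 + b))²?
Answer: 22/5 ≈ 4.4000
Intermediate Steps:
b = ⅖ (b = 4/10 = 4*(⅒) = ⅖ ≈ 0.40000)
(0 + √(4 + b))² = (0 + √(4 + ⅖))² = (0 + √(22/5))² = (0 + √110/5)² = (√110/5)² = 22/5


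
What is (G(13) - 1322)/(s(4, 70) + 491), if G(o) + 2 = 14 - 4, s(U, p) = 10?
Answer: -438/167 ≈ -2.6228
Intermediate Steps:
G(o) = 8 (G(o) = -2 + (14 - 4) = -2 + 10 = 8)
(G(13) - 1322)/(s(4, 70) + 491) = (8 - 1322)/(10 + 491) = -1314/501 = -1314*1/501 = -438/167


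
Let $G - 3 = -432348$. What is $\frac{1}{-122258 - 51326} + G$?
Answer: $- \frac{75048174481}{173584} \approx -4.3235 \cdot 10^{5}$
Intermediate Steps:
$G = -432345$ ($G = 3 - 432348 = -432345$)
$\frac{1}{-122258 - 51326} + G = \frac{1}{-122258 - 51326} - 432345 = \frac{1}{-173584} - 432345 = - \frac{1}{173584} - 432345 = - \frac{75048174481}{173584}$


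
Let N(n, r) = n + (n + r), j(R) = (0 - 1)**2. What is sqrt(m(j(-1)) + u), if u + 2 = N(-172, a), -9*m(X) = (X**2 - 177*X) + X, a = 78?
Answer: I*sqrt(2237)/3 ≈ 15.766*I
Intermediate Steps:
j(R) = 1 (j(R) = (-1)**2 = 1)
m(X) = -X**2/9 + 176*X/9 (m(X) = -((X**2 - 177*X) + X)/9 = -(X**2 - 176*X)/9 = -X**2/9 + 176*X/9)
N(n, r) = r + 2*n
u = -268 (u = -2 + (78 + 2*(-172)) = -2 + (78 - 344) = -2 - 266 = -268)
sqrt(m(j(-1)) + u) = sqrt((1/9)*1*(176 - 1*1) - 268) = sqrt((1/9)*1*(176 - 1) - 268) = sqrt((1/9)*1*175 - 268) = sqrt(175/9 - 268) = sqrt(-2237/9) = I*sqrt(2237)/3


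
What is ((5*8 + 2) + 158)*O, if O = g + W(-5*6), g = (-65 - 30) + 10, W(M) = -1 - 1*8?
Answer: -18800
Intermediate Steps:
W(M) = -9 (W(M) = -1 - 8 = -9)
g = -85 (g = -95 + 10 = -85)
O = -94 (O = -85 - 9 = -94)
((5*8 + 2) + 158)*O = ((5*8 + 2) + 158)*(-94) = ((40 + 2) + 158)*(-94) = (42 + 158)*(-94) = 200*(-94) = -18800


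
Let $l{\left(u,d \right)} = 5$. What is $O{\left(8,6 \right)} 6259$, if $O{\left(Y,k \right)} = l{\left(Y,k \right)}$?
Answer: $31295$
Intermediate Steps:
$O{\left(Y,k \right)} = 5$
$O{\left(8,6 \right)} 6259 = 5 \cdot 6259 = 31295$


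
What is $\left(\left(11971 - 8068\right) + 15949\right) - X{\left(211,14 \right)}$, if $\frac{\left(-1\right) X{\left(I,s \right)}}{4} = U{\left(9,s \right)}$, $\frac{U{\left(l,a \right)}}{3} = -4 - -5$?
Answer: $19864$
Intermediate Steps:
$U{\left(l,a \right)} = 3$ ($U{\left(l,a \right)} = 3 \left(-4 - -5\right) = 3 \left(-4 + 5\right) = 3 \cdot 1 = 3$)
$X{\left(I,s \right)} = -12$ ($X{\left(I,s \right)} = \left(-4\right) 3 = -12$)
$\left(\left(11971 - 8068\right) + 15949\right) - X{\left(211,14 \right)} = \left(\left(11971 - 8068\right) + 15949\right) - -12 = \left(3903 + 15949\right) + 12 = 19852 + 12 = 19864$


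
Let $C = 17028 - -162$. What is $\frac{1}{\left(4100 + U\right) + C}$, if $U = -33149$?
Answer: $- \frac{1}{11859} \approx -8.4324 \cdot 10^{-5}$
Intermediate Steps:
$C = 17190$ ($C = 17028 + 162 = 17190$)
$\frac{1}{\left(4100 + U\right) + C} = \frac{1}{\left(4100 - 33149\right) + 17190} = \frac{1}{-29049 + 17190} = \frac{1}{-11859} = - \frac{1}{11859}$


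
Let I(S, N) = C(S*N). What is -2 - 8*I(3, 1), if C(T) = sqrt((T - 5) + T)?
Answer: -10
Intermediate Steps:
C(T) = sqrt(-5 + 2*T) (C(T) = sqrt((-5 + T) + T) = sqrt(-5 + 2*T))
I(S, N) = sqrt(-5 + 2*N*S) (I(S, N) = sqrt(-5 + 2*(S*N)) = sqrt(-5 + 2*(N*S)) = sqrt(-5 + 2*N*S))
-2 - 8*I(3, 1) = -2 - 8*sqrt(-5 + 2*1*3) = -2 - 8*sqrt(-5 + 6) = -2 - 8*sqrt(1) = -2 - 8*1 = -2 - 8 = -10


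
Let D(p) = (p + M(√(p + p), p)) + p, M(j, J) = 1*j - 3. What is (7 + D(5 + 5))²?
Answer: 596 + 96*√5 ≈ 810.66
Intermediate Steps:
M(j, J) = -3 + j (M(j, J) = j - 3 = -3 + j)
D(p) = -3 + 2*p + √2*√p (D(p) = (p + (-3 + √(p + p))) + p = (p + (-3 + √(2*p))) + p = (p + (-3 + √2*√p)) + p = (-3 + p + √2*√p) + p = -3 + 2*p + √2*√p)
(7 + D(5 + 5))² = (7 + (-3 + 2*(5 + 5) + √2*√(5 + 5)))² = (7 + (-3 + 2*10 + √2*√10))² = (7 + (-3 + 20 + 2*√5))² = (7 + (17 + 2*√5))² = (24 + 2*√5)²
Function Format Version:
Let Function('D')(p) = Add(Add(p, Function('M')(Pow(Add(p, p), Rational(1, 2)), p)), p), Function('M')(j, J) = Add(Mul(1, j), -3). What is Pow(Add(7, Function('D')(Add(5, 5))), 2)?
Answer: Add(596, Mul(96, Pow(5, Rational(1, 2)))) ≈ 810.66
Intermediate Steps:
Function('M')(j, J) = Add(-3, j) (Function('M')(j, J) = Add(j, -3) = Add(-3, j))
Function('D')(p) = Add(-3, Mul(2, p), Mul(Pow(2, Rational(1, 2)), Pow(p, Rational(1, 2)))) (Function('D')(p) = Add(Add(p, Add(-3, Pow(Add(p, p), Rational(1, 2)))), p) = Add(Add(p, Add(-3, Pow(Mul(2, p), Rational(1, 2)))), p) = Add(Add(p, Add(-3, Mul(Pow(2, Rational(1, 2)), Pow(p, Rational(1, 2))))), p) = Add(Add(-3, p, Mul(Pow(2, Rational(1, 2)), Pow(p, Rational(1, 2)))), p) = Add(-3, Mul(2, p), Mul(Pow(2, Rational(1, 2)), Pow(p, Rational(1, 2)))))
Pow(Add(7, Function('D')(Add(5, 5))), 2) = Pow(Add(7, Add(-3, Mul(2, Add(5, 5)), Mul(Pow(2, Rational(1, 2)), Pow(Add(5, 5), Rational(1, 2))))), 2) = Pow(Add(7, Add(-3, Mul(2, 10), Mul(Pow(2, Rational(1, 2)), Pow(10, Rational(1, 2))))), 2) = Pow(Add(7, Add(-3, 20, Mul(2, Pow(5, Rational(1, 2))))), 2) = Pow(Add(7, Add(17, Mul(2, Pow(5, Rational(1, 2))))), 2) = Pow(Add(24, Mul(2, Pow(5, Rational(1, 2)))), 2)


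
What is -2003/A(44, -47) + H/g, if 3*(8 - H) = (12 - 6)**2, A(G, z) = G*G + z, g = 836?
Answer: -420516/394801 ≈ -1.0651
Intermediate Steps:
A(G, z) = z + G**2 (A(G, z) = G**2 + z = z + G**2)
H = -4 (H = 8 - (12 - 6)**2/3 = 8 - 1/3*6**2 = 8 - 1/3*36 = 8 - 12 = -4)
-2003/A(44, -47) + H/g = -2003/(-47 + 44**2) - 4/836 = -2003/(-47 + 1936) - 4*1/836 = -2003/1889 - 1/209 = -420516/394801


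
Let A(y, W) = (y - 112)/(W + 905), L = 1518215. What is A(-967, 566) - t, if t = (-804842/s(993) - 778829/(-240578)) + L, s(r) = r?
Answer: -28065108794151293/18495421386 ≈ -1.5174e+6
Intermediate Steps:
A(y, W) = (-112 + y)/(905 + W)
t = 19078922656349/12573366 (t = (-804842/993 - 778829/(-240578)) + 1518215 = (-804842*1/993 - 778829*(-1/240578)) + 1518215 = (-804842/993 + 40991/12662) + 1518215 = -10150205341/12573366 + 1518215 = 19078922656349/12573366 ≈ 1.5174e+6)
A(-967, 566) - t = (-112 - 967)/(905 + 566) - 1*19078922656349/12573366 = -1079/1471 - 19078922656349/12573366 = -28065108794151293/18495421386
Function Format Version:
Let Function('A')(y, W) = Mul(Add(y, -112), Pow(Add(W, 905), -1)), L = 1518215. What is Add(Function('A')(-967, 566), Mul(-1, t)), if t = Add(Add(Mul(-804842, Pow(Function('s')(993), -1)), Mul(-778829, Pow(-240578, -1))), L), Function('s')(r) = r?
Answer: Rational(-28065108794151293, 18495421386) ≈ -1.5174e+6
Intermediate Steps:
Function('A')(y, W) = Mul(Pow(Add(905, W), -1), Add(-112, y)) (Function('A')(y, W) = Mul(Add(-112, y), Pow(Add(905, W), -1)) = Mul(Pow(Add(905, W), -1), Add(-112, y)))
t = Rational(19078922656349, 12573366) (t = Add(Add(Mul(-804842, Pow(993, -1)), Mul(-778829, Pow(-240578, -1))), 1518215) = Add(Add(Mul(-804842, Rational(1, 993)), Mul(-778829, Rational(-1, 240578))), 1518215) = Add(Add(Rational(-804842, 993), Rational(40991, 12662)), 1518215) = Add(Rational(-10150205341, 12573366), 1518215) = Rational(19078922656349, 12573366) ≈ 1.5174e+6)
Add(Function('A')(-967, 566), Mul(-1, t)) = Add(Mul(Pow(Add(905, 566), -1), Add(-112, -967)), Mul(-1, Rational(19078922656349, 12573366))) = Add(Mul(Pow(1471, -1), -1079), Rational(-19078922656349, 12573366)) = Add(Mul(Rational(1, 1471), -1079), Rational(-19078922656349, 12573366)) = Add(Rational(-1079, 1471), Rational(-19078922656349, 12573366)) = Rational(-28065108794151293, 18495421386)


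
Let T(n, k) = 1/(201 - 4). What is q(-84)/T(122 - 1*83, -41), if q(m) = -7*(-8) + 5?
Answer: 12017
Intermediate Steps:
T(n, k) = 1/197
q(m) = 61 (q(m) = 56 + 5 = 61)
q(-84)/T(122 - 1*83, -41) = 61/(1/197) = 61*197 = 12017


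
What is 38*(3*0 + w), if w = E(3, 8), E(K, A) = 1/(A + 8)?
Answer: 19/8 ≈ 2.3750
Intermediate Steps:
E(K, A) = 1/(8 + A)
w = 1/16 (w = 1/(8 + 8) = 1/16 ≈ 0.062500)
38*(3*0 + w) = 38*(3*0 + 1/16) = 38*(0 + 1/16) = 38*(1/16) = 19/8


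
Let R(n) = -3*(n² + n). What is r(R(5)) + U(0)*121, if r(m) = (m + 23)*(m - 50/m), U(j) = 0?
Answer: 53935/9 ≈ 5992.8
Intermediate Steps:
R(n) = -3*n - 3*n² (R(n) = -3*(n + n²) = -3*n - 3*n²)
r(m) = (23 + m)*(m - 50/m)
r(R(5)) + U(0)*121 = (-50 + (-3*5*(1 + 5))² - 1150*(-1/(15*(1 + 5))) + 23*(-3*5*(1 + 5))) + 0*121 = (-50 + (-3*5*6)² - 1150/((-3*5*6)) + 23*(-3*5*6)) + 0 = (-50 + (-90)² - 1150/(-90) + 23*(-90)) + 0 = (-50 + 8100 - 1150*(-1/90) - 2070) + 0 = (-50 + 8100 + 115/9 - 2070) + 0 = 53935/9 + 0 = 53935/9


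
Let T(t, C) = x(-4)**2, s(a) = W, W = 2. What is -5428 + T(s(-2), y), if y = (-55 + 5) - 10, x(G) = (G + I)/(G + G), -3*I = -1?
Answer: -3126407/576 ≈ -5427.8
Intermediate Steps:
I = 1/3 (I = -1/3*(-1) = 1/3 ≈ 0.33333)
x(G) = (1/3 + G)/(2*G) (x(G) = (G + 1/3)/(G + G) = (1/3 + G)/((2*G)) = (1/3 + G)*(1/(2*G)) = (1/3 + G)/(2*G))
s(a) = 2
y = -60 (y = -50 - 10 = -60)
T(t, C) = 121/576 (T(t, C) = ((1/6)*(1 + 3*(-4))/(-4))**2 = ((1/6)*(-1/4)*(1 - 12))**2 = ((1/6)*(-1/4)*(-11))**2 = (11/24)**2 = 121/576)
-5428 + T(s(-2), y) = -5428 + 121/576 = -3126407/576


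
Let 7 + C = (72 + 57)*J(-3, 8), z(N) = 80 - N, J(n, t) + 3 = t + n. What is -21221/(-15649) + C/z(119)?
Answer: -3100280/610311 ≈ -5.0798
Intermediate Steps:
J(n, t) = -3 + n + t (J(n, t) = -3 + (t + n) = -3 + (n + t) = -3 + n + t)
C = 251 (C = -7 + (72 + 57)*(-3 - 3 + 8) = -7 + 129*2 = -7 + 258 = 251)
-21221/(-15649) + C/z(119) = -21221/(-15649) + 251/(80 - 1*119) = -21221*(-1/15649) + 251/(80 - 119) = 21221/15649 + 251/(-39) = 21221/15649 + 251*(-1/39) = 21221/15649 - 251/39 = -3100280/610311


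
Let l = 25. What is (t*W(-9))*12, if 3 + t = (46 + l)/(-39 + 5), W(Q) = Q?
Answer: 9342/17 ≈ 549.53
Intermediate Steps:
t = -173/34 (t = -3 + (46 + 25)/(-39 + 5) = -3 + 71/(-34) = -3 + 71*(-1/34) = -3 - 71/34 = -173/34 ≈ -5.0882)
(t*W(-9))*12 = -173/34*(-9)*12 = (1557/34)*12 = 9342/17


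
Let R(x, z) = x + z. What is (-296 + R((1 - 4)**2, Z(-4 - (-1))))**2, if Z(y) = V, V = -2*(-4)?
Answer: 77841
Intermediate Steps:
V = 8
Z(y) = 8
(-296 + R((1 - 4)**2, Z(-4 - (-1))))**2 = (-296 + ((1 - 4)**2 + 8))**2 = (-296 + ((-3)**2 + 8))**2 = (-296 + (9 + 8))**2 = (-296 + 17)**2 = (-279)**2 = 77841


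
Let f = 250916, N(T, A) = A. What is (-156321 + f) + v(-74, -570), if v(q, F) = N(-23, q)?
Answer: 94521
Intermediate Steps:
v(q, F) = q
(-156321 + f) + v(-74, -570) = (-156321 + 250916) - 74 = 94595 - 74 = 94521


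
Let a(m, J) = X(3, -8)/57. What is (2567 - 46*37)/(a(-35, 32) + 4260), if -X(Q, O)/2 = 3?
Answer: 16435/80938 ≈ 0.20306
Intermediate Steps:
X(Q, O) = -6 (X(Q, O) = -2*3 = -6)
a(m, J) = -2/19 (a(m, J) = -6/57 = -6*1/57 = -2/19)
(2567 - 46*37)/(a(-35, 32) + 4260) = (2567 - 46*37)/(-2/19 + 4260) = (2567 - 1702)/(80938/19) = 865*(19/80938) = 16435/80938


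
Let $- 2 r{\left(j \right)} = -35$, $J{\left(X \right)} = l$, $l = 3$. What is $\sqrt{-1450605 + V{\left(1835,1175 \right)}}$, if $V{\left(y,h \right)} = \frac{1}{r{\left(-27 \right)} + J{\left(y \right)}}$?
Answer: $\frac{i \sqrt{2438466923}}{41} \approx 1204.4 i$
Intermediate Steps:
$J{\left(X \right)} = 3$
$r{\left(j \right)} = \frac{35}{2}$ ($r{\left(j \right)} = \left(- \frac{1}{2}\right) \left(-35\right) = \frac{35}{2}$)
$V{\left(y,h \right)} = \frac{2}{41}$ ($V{\left(y,h \right)} = \frac{1}{\frac{35}{2} + 3} = \frac{1}{\frac{41}{2}} = \frac{2}{41}$)
$\sqrt{-1450605 + V{\left(1835,1175 \right)}} = \sqrt{-1450605 + \frac{2}{41}} = \sqrt{- \frac{59474803}{41}} = \frac{i \sqrt{2438466923}}{41}$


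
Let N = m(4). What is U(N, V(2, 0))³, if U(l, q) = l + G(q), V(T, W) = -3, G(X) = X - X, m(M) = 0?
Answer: 0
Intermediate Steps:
N = 0
G(X) = 0
U(l, q) = l (U(l, q) = l + 0 = l)
U(N, V(2, 0))³ = 0³ = 0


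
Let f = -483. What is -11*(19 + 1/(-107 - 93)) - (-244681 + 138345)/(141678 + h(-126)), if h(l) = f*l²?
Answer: -31454325047/150528600 ≈ -208.96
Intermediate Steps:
h(l) = -483*l²
-11*(19 + 1/(-107 - 93)) - (-244681 + 138345)/(141678 + h(-126)) = -11*(19 + 1/(-107 - 93)) - (-244681 + 138345)/(141678 - 483*(-126)²) = -11*(19 + 1/(-200)) - (-106336)/(141678 - 483*15876) = -11*(19 - 1/200) - (-106336)/(141678 - 7668108) = -11*3799/200 - (-106336)/(-7526430) = -41789/200 - (-106336)*(-1)/7526430 = -41789/200 - 1*53168/3763215 = -41789/200 - 53168/3763215 = -31454325047/150528600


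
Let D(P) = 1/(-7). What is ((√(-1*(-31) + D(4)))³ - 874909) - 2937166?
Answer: -3812075 + 1296*√42/49 ≈ -3.8119e+6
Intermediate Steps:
D(P) = -⅐
((√(-1*(-31) + D(4)))³ - 874909) - 2937166 = ((√(-1*(-31) - ⅐))³ - 874909) - 2937166 = ((√(31 - ⅐))³ - 874909) - 2937166 = ((√(216/7))³ - 874909) - 2937166 = ((6*√42/7)³ - 874909) - 2937166 = (1296*√42/49 - 874909) - 2937166 = (-874909 + 1296*√42/49) - 2937166 = -3812075 + 1296*√42/49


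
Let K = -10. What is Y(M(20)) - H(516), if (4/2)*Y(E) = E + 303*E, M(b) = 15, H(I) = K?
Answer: 2290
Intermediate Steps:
H(I) = -10
Y(E) = 152*E (Y(E) = (E + 303*E)/2 = (304*E)/2 = 152*E)
Y(M(20)) - H(516) = 152*15 - 1*(-10) = 2280 + 10 = 2290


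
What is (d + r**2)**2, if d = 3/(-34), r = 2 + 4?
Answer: 1490841/1156 ≈ 1289.7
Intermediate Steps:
r = 6
d = -3/34 (d = 3*(-1/34) = -3/34 ≈ -0.088235)
(d + r**2)**2 = (-3/34 + 6**2)**2 = (-3/34 + 36)**2 = (1221/34)**2 = 1490841/1156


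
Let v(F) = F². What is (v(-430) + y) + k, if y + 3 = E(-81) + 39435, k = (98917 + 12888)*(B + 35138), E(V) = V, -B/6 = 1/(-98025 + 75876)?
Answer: 29006539865213/7383 ≈ 3.9288e+9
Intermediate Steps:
B = 2/7383 (B = -6/(-98025 + 75876) = -6/(-22149) = -6*(-1/22149) = 2/7383 ≈ 0.00027089)
k = 29004884220080/7383 (k = (98917 + 12888)*(2/7383 + 35138) = 111805*(259423856/7383) = 29004884220080/7383 ≈ 3.9286e+9)
y = 39351 (y = -3 + (-81 + 39435) = -3 + 39354 = 39351)
(v(-430) + y) + k = ((-430)² + 39351) + 29004884220080/7383 = (184900 + 39351) + 29004884220080/7383 = 224251 + 29004884220080/7383 = 29006539865213/7383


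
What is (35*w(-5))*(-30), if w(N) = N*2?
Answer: 10500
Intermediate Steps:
w(N) = 2*N
(35*w(-5))*(-30) = (35*(2*(-5)))*(-30) = (35*(-10))*(-30) = -350*(-30) = 10500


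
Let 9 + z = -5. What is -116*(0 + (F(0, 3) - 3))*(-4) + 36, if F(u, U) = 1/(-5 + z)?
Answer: -26228/19 ≈ -1380.4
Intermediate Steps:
z = -14 (z = -9 - 5 = -14)
F(u, U) = -1/19 (F(u, U) = 1/(-5 - 14) = 1/(-19) = -1/19)
-116*(0 + (F(0, 3) - 3))*(-4) + 36 = -116*(0 + (-1/19 - 3))*(-4) + 36 = -116*(0 - 58/19)*(-4) + 36 = -(-6728)*(-4)/19 + 36 = -116*232/19 + 36 = -26912/19 + 36 = -26228/19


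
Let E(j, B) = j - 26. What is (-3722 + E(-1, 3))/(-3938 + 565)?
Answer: 3749/3373 ≈ 1.1115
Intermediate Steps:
E(j, B) = -26 + j
(-3722 + E(-1, 3))/(-3938 + 565) = (-3722 + (-26 - 1))/(-3938 + 565) = (-3722 - 27)/(-3373) = -3749*(-1/3373) = 3749/3373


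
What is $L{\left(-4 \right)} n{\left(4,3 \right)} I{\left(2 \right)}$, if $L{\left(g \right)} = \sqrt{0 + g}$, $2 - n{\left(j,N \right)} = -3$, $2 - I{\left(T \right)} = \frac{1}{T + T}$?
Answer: $\frac{35 i}{2} \approx 17.5 i$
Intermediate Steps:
$I{\left(T \right)} = 2 - \frac{1}{2 T}$ ($I{\left(T \right)} = 2 - \frac{1}{T + T} = 2 - \frac{1}{2 T}$)
$n{\left(j,N \right)} = 5$ ($n{\left(j,N \right)} = 2 - -3 = 2 + 3 = 5$)
$L{\left(g \right)} = \sqrt{g}$
$L{\left(-4 \right)} n{\left(4,3 \right)} I{\left(2 \right)} = \sqrt{-4} \cdot 5 \left(2 - \frac{1}{2 \cdot 2}\right) = 2 i 5 \left(2 - \frac{1}{4}\right) = 10 i \left(2 - \frac{1}{4}\right) = 10 i \frac{7}{4} = \frac{35 i}{2}$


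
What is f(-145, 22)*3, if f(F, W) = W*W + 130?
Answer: 1842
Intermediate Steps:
f(F, W) = 130 + W**2 (f(F, W) = W**2 + 130 = 130 + W**2)
f(-145, 22)*3 = (130 + 22**2)*3 = (130 + 484)*3 = 614*3 = 1842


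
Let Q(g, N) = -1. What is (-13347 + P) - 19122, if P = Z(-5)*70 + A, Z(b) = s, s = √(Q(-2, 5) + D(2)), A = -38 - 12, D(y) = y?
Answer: -32449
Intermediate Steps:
A = -50
s = 1 (s = √(-1 + 2) = √1 = 1)
Z(b) = 1
P = 20 (P = 1*70 - 50 = 70 - 50 = 20)
(-13347 + P) - 19122 = (-13347 + 20) - 19122 = -13327 - 19122 = -32449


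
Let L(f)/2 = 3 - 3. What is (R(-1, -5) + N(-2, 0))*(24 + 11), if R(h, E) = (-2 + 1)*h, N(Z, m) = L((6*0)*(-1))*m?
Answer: 35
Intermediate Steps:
L(f) = 0 (L(f) = 2*(3 - 3) = 2*0 = 0)
N(Z, m) = 0 (N(Z, m) = 0*m = 0)
R(h, E) = -h
(R(-1, -5) + N(-2, 0))*(24 + 11) = (-1*(-1) + 0)*(24 + 11) = (1 + 0)*35 = 1*35 = 35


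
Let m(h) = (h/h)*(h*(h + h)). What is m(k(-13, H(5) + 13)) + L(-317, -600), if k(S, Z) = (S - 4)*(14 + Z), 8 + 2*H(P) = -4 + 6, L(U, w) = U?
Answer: 332611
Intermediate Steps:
H(P) = -3 (H(P) = -4 + (-4 + 6)/2 = -4 + (½)*2 = -4 + 1 = -3)
k(S, Z) = (-4 + S)*(14 + Z)
m(h) = 2*h² (m(h) = 1*(h*(2*h)) = 1*(2*h²) = 2*h²)
m(k(-13, H(5) + 13)) + L(-317, -600) = 2*(-56 - 4*(-3 + 13) + 14*(-13) - 13*(-3 + 13))² - 317 = 2*(-56 - 4*10 - 182 - 13*10)² - 317 = 2*(-56 - 40 - 182 - 130)² - 317 = 2*(-408)² - 317 = 2*166464 - 317 = 332928 - 317 = 332611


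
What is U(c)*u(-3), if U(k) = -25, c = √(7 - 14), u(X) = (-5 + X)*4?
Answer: 800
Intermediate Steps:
u(X) = -20 + 4*X
c = I*√7 (c = √(-7) = I*√7 ≈ 2.6458*I)
U(c)*u(-3) = -25*(-20 + 4*(-3)) = -25*(-20 - 12) = -25*(-32) = 800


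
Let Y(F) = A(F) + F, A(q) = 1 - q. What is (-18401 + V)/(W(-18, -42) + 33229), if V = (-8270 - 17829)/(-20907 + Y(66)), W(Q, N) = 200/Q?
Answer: -56753883/102460306 ≈ -0.55391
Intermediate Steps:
Y(F) = 1 (Y(F) = (1 - F) + F = 1)
V = 26099/20906 (V = (-8270 - 17829)/(-20907 + 1) = -26099/(-20906) = -26099*(-1/20906) = 26099/20906 ≈ 1.2484)
(-18401 + V)/(W(-18, -42) + 33229) = (-18401 + 26099/20906)/(200/(-18) + 33229) = -384665207/(20906*(200*(-1/18) + 33229)) = -384665207/(20906*(-100/9 + 33229)) = -384665207/(20906*298961/9) = -384665207/20906*9/298961 = -56753883/102460306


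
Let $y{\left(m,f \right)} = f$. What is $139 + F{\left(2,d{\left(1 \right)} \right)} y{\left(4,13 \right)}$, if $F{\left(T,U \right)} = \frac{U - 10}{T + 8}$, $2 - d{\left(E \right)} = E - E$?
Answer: $\frac{643}{5} \approx 128.6$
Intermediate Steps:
$d{\left(E \right)} = 2$ ($d{\left(E \right)} = 2 - \left(E - E\right) = 2 - 0 = 2 + 0 = 2$)
$F{\left(T,U \right)} = \frac{-10 + U}{8 + T}$
$139 + F{\left(2,d{\left(1 \right)} \right)} y{\left(4,13 \right)} = 139 + \frac{-10 + 2}{8 + 2} \cdot 13 = 139 + \frac{1}{10} \left(-8\right) 13 = 139 - \frac{52}{5} = \frac{643}{5}$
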